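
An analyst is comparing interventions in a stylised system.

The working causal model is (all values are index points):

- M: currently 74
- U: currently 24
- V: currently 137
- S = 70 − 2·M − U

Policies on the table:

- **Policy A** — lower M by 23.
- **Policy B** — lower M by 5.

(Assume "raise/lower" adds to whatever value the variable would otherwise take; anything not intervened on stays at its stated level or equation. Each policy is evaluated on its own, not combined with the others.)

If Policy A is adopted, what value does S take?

-56

Policy A (M − 23):
  M = 74 − 23 = 51
  U = 24
  S = 70 − 2·51 − 24 = -56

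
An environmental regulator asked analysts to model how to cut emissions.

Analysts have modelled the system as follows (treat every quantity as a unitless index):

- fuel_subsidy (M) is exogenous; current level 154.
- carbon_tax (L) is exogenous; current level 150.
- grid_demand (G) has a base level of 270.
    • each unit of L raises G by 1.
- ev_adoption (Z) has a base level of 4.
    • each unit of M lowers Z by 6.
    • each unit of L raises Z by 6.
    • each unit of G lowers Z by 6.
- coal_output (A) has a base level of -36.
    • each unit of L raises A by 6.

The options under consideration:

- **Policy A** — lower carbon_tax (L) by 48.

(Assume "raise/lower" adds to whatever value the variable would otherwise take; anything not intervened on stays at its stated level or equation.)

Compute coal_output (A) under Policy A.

576

Policy A (L − 48):
  L = 150 − 48 = 102
  A = -36 + 6·102 = 576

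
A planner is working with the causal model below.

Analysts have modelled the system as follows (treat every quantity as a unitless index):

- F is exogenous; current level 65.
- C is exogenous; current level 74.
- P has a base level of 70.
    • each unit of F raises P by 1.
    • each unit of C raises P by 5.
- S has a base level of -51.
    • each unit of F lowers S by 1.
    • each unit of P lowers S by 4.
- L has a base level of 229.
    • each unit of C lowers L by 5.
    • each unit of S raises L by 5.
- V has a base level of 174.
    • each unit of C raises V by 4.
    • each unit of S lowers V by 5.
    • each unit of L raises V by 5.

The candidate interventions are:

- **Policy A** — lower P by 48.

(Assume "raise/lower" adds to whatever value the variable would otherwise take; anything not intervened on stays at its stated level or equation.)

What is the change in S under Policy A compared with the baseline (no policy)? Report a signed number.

192

Baseline:
  F = 65
  C = 74
  P = 70 + 65 + 5·74 = 505
  S = -51 − 65 − 4·505 = -2136
Policy A (P − 48):
  F = 65
  C = 74
  P = 70 + 65 + 5·74 (−48 from intervention) = 457
  S = -51 − 65 − 4·457 = -1944
Change in S: -1944 − (-2136) = 192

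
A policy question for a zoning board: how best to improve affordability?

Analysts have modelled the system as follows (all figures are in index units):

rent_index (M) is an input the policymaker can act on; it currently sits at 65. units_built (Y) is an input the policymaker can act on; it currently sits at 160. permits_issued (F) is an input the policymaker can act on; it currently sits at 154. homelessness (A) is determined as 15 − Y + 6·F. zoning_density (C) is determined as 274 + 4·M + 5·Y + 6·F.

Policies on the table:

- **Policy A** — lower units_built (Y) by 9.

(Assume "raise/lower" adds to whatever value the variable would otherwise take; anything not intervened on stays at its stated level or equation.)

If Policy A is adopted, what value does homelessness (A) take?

Policy A (Y − 9):
  Y = 160 − 9 = 151
  F = 154
  A = 15 − 151 + 6·154 = 788

788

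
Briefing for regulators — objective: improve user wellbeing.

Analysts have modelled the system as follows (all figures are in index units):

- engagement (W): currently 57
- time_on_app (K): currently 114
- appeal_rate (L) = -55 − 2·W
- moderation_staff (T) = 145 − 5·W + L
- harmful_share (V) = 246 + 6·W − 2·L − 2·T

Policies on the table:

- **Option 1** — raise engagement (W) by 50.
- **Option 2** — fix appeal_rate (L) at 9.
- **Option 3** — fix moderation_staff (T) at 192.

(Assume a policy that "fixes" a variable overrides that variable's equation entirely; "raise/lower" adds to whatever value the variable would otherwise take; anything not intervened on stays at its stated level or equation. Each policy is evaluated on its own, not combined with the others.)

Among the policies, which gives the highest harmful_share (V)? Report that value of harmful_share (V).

Option 1 (W + 50):
  W = 57 + 50 = 107
  L = -55 − 2·107 = -269
  T = 145 − 5·107 + (-269) = -659
  V = 246 + 6·107 − 2·(-269) − 2·(-659) = 2744
Option 2 (L := 9):
  W = 57
  L = 9
  T = 145 − 5·57 + 9 = -131
  V = 246 + 6·57 − 2·9 − 2·(-131) = 832
Option 3 (T := 192):
  W = 57
  L = -55 − 2·57 = -169
  T = 192
  V = 246 + 6·57 − 2·(-169) − 2·192 = 542
Comparing — Option 1: V=2744, Option 2: V=832, Option 3: V=542. Highest is 2744 (Option 1).

2744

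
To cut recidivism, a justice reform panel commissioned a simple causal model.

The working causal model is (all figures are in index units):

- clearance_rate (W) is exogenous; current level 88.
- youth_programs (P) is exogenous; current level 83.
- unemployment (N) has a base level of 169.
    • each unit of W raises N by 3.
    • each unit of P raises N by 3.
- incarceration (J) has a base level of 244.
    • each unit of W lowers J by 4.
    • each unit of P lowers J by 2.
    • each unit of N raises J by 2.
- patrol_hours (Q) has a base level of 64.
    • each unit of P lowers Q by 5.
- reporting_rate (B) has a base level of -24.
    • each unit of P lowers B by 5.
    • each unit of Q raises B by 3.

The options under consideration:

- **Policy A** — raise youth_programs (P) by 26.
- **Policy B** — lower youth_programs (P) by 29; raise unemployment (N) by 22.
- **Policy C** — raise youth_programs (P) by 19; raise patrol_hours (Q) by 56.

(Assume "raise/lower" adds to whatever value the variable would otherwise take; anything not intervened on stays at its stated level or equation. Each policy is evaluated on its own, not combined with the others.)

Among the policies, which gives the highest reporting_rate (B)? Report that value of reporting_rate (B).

Policy A (P + 26):
  P = 83 + 26 = 109
  Q = 64 − 5·109 = -481
  B = -24 − 5·109 + 3·(-481) = -2012
Policy B (P − 29, N + 22):
  P = 83 − 29 = 54
  Q = 64 − 5·54 = -206
  B = -24 − 5·54 + 3·(-206) = -912
Policy C (P + 19, Q + 56):
  P = 83 + 19 = 102
  Q = 64 − 5·102 (+56 from intervention) = -390
  B = -24 − 5·102 + 3·(-390) = -1704
Comparing — Policy A: B=-2012, Policy B: B=-912, Policy C: B=-1704. Highest is -912 (Policy B).

-912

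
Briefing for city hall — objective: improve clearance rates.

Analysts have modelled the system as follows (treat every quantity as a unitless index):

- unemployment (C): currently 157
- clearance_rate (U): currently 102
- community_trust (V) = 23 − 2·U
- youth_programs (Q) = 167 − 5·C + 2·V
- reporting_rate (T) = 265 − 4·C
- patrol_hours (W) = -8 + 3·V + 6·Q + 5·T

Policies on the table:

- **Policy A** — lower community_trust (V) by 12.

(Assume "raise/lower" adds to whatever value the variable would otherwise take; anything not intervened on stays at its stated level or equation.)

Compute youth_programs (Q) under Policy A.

Policy A (V − 12):
  C = 157
  U = 102
  V = 23 − 2·102 (−12 from intervention) = -193
  Q = 167 − 5·157 + 2·(-193) = -1004

-1004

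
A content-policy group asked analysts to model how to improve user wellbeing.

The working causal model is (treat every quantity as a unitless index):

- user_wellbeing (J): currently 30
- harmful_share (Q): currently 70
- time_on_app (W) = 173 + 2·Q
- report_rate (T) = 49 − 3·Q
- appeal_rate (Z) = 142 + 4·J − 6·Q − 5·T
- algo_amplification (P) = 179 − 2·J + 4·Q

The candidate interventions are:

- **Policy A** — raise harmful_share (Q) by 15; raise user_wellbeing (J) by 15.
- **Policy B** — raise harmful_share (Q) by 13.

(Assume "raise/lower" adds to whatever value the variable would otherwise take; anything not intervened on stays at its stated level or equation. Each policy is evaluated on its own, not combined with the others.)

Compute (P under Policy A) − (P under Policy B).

Policy A (Q + 15, J + 15):
  J = 30 + 15 = 45
  Q = 70 + 15 = 85
  P = 179 − 2·45 + 4·85 = 429
Policy B (Q + 13):
  J = 30
  Q = 70 + 13 = 83
  P = 179 − 2·30 + 4·83 = 451
P: 429 − 451 = -22

-22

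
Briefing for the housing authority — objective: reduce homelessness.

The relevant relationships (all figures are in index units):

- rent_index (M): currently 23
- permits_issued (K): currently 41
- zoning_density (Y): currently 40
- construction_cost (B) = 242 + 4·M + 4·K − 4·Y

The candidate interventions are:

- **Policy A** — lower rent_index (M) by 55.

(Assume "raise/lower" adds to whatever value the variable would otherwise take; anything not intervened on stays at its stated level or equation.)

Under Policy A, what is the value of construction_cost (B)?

Policy A (M − 55):
  M = 23 − 55 = -32
  K = 41
  Y = 40
  B = 242 + 4·(-32) + 4·41 − 4·40 = 118

118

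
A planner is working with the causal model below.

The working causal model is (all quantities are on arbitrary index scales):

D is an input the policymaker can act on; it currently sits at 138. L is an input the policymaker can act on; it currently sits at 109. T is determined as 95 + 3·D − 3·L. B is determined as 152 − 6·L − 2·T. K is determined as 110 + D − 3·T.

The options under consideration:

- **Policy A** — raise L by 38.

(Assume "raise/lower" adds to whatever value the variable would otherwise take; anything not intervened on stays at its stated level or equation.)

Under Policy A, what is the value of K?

Policy A (L + 38):
  D = 138
  L = 109 + 38 = 147
  T = 95 + 3·138 − 3·147 = 68
  K = 110 + 138 − 3·68 = 44

44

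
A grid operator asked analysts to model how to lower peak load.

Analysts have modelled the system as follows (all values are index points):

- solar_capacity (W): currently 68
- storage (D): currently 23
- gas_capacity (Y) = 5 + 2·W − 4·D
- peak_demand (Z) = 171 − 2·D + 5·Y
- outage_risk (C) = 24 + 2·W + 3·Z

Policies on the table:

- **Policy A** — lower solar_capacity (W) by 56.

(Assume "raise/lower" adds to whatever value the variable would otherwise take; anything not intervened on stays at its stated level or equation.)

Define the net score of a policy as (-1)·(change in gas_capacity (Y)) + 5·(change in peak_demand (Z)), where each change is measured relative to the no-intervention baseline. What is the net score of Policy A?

-2688

Baseline:
  W = 68
  D = 23
  Y = 5 + 2·68 − 4·23 = 49
  Z = 171 − 2·23 + 5·49 = 370
Policy A (W − 56):
  W = 68 − 56 = 12
  D = 23
  Y = 5 + 2·12 − 4·23 = -63
  Z = 171 − 2·23 + 5·(-63) = -190
ΔY = -63 − 49 = -112; ΔZ = -190 − 370 = -560
Score = (-1)·(-112) + 5·(-560) = -2688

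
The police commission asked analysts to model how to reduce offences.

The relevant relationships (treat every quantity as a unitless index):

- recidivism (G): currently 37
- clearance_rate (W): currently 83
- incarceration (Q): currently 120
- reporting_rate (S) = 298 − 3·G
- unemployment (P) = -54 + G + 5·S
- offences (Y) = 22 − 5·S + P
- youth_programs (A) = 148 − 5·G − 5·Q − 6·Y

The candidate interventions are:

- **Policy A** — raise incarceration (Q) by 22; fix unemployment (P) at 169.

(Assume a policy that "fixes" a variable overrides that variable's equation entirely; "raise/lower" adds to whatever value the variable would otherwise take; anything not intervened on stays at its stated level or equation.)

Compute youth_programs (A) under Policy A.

Policy A (Q + 22, P := 169):
  G = 37
  Q = 120 + 22 = 142
  S = 298 − 3·37 = 187
  P = 169
  Y = 22 − 5·187 + 169 = -744
  A = 148 − 5·37 − 5·142 − 6·(-744) = 3717

3717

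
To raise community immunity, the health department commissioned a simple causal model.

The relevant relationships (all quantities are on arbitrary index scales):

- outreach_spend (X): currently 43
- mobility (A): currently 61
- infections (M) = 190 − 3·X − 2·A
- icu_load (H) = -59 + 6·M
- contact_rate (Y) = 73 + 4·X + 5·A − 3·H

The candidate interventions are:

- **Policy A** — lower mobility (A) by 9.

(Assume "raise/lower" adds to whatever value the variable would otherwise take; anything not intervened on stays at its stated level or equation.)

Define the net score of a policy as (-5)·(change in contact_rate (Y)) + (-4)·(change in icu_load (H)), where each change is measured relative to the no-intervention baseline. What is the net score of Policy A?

1413

Baseline:
  X = 43
  A = 61
  M = 190 − 3·43 − 2·61 = -61
  H = -59 + 6·(-61) = -425
  Y = 73 + 4·43 + 5·61 − 3·(-425) = 1825
Policy A (A − 9):
  X = 43
  A = 61 − 9 = 52
  M = 190 − 3·43 − 2·52 = -43
  H = -59 + 6·(-43) = -317
  Y = 73 + 4·43 + 5·52 − 3·(-317) = 1456
ΔY = 1456 − 1825 = -369; ΔH = -317 − (-425) = 108
Score = (-5)·(-369) + (-4)·108 = 1413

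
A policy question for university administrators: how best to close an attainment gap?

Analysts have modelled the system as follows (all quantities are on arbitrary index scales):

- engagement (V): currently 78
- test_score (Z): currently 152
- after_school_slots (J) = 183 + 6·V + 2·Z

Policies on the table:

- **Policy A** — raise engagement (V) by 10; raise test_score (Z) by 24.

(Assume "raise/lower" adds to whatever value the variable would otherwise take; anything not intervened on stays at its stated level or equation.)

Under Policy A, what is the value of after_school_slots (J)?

1063

Policy A (V + 10, Z + 24):
  V = 78 + 10 = 88
  Z = 152 + 24 = 176
  J = 183 + 6·88 + 2·176 = 1063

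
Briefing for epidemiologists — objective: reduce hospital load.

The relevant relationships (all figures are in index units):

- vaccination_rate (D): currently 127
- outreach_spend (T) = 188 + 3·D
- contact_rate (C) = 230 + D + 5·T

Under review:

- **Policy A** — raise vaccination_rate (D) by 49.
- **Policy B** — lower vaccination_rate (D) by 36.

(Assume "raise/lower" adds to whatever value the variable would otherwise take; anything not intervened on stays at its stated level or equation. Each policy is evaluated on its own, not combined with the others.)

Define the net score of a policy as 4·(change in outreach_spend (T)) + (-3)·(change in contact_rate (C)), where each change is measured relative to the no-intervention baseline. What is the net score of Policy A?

Baseline:
  D = 127
  T = 188 + 3·127 = 569
  C = 230 + 127 + 5·569 = 3202
Policy A (D + 49):
  D = 127 + 49 = 176
  T = 188 + 3·176 = 716
  C = 230 + 176 + 5·716 = 3986
ΔT = 716 − 569 = 147; ΔC = 3986 − 3202 = 784
Score = 4·147 + (-3)·784 = -1764

-1764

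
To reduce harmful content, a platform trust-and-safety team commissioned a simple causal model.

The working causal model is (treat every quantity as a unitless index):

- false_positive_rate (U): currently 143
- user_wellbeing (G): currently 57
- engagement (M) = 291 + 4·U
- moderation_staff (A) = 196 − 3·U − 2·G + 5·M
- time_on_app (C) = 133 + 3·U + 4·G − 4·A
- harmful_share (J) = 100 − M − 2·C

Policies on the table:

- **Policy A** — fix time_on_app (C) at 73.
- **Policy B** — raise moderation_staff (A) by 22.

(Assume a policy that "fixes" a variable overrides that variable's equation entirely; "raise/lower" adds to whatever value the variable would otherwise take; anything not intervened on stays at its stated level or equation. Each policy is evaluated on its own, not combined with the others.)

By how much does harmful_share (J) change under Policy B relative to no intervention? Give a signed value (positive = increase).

176

Baseline:
  U = 143
  G = 57
  M = 291 + 4·143 = 863
  A = 196 − 3·143 − 2·57 + 5·863 = 3968
  C = 133 + 3·143 + 4·57 − 4·3968 = -15082
  J = 100 − 863 − 2·(-15082) = 29401
Policy B (A + 22):
  U = 143
  G = 57
  M = 291 + 4·143 = 863
  A = 196 − 3·143 − 2·57 + 5·863 (+22 from intervention) = 3990
  C = 133 + 3·143 + 4·57 − 4·3990 = -15170
  J = 100 − 863 − 2·(-15170) = 29577
Change in J: 29577 − 29401 = 176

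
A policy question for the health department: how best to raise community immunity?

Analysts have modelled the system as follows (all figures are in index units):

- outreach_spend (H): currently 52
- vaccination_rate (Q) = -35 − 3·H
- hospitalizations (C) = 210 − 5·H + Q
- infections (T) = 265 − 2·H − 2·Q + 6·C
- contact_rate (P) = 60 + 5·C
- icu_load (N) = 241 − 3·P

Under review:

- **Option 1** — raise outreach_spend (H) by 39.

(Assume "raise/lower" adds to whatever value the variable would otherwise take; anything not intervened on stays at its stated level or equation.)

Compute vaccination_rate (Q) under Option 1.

Option 1 (H + 39):
  H = 52 + 39 = 91
  Q = -35 − 3·91 = -308

-308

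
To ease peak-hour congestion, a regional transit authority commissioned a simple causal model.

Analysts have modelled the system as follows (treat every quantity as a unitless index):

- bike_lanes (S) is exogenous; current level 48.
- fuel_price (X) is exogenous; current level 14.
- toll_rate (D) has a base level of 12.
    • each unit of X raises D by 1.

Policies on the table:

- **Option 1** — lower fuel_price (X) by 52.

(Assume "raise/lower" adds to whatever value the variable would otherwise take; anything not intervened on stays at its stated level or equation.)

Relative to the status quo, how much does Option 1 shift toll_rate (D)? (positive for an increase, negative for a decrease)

-52

Baseline:
  X = 14
  D = 12 + 14 = 26
Option 1 (X − 52):
  X = 14 − 52 = -38
  D = 12 + (-38) = -26
Change in D: -26 − 26 = -52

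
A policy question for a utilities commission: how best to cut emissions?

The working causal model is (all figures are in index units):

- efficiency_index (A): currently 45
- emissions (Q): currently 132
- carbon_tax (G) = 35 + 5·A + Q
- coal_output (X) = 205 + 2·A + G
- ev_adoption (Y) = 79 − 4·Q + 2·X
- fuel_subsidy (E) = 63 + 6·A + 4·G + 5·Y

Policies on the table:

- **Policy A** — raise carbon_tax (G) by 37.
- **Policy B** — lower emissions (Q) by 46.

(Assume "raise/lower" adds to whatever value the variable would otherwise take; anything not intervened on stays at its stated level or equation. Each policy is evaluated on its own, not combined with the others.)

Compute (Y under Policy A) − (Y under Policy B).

-18

Policy A (G + 37):
  A = 45
  Q = 132
  G = 35 + 5·45 + 132 (+37 from intervention) = 429
  X = 205 + 2·45 + 429 = 724
  Y = 79 − 4·132 + 2·724 = 999
Policy B (Q − 46):
  A = 45
  Q = 132 − 46 = 86
  G = 35 + 5·45 + 86 = 346
  X = 205 + 2·45 + 346 = 641
  Y = 79 − 4·86 + 2·641 = 1017
Y: 999 − 1017 = -18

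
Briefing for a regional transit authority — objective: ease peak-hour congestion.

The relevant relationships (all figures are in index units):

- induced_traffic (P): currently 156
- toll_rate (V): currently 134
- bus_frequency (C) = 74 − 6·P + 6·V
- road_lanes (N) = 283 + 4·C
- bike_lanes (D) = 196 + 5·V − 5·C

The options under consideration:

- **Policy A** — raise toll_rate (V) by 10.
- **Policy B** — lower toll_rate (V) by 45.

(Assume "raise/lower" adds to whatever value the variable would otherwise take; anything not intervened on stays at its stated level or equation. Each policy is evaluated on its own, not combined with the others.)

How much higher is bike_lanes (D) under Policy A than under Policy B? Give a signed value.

-1375

Policy A (V + 10):
  P = 156
  V = 134 + 10 = 144
  C = 74 − 6·156 + 6·144 = 2
  D = 196 + 5·144 − 5·2 = 906
Policy B (V − 45):
  P = 156
  V = 134 − 45 = 89
  C = 74 − 6·156 + 6·89 = -328
  D = 196 + 5·89 − 5·(-328) = 2281
D: 906 − 2281 = -1375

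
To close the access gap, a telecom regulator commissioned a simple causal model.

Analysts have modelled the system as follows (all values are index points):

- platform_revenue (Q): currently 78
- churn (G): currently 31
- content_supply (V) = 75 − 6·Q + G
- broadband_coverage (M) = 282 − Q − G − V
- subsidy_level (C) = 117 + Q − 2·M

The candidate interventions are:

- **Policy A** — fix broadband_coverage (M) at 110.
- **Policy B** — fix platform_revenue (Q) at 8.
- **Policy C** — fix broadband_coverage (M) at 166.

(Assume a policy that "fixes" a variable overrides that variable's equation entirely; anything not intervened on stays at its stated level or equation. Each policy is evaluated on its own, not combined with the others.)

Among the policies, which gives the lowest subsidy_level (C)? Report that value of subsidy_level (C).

Policy A (M := 110):
  Q = 78
  G = 31
  V = 75 − 6·78 + 31 = -362
  M = 110
  C = 117 + 78 − 2·110 = -25
Policy B (Q := 8):
  Q = 8
  G = 31
  V = 75 − 6·8 + 31 = 58
  M = 282 − 8 − 31 − 58 = 185
  C = 117 + 8 − 2·185 = -245
Policy C (M := 166):
  Q = 78
  G = 31
  V = 75 − 6·78 + 31 = -362
  M = 166
  C = 117 + 78 − 2·166 = -137
Comparing — Policy A: C=-25, Policy B: C=-245, Policy C: C=-137. Lowest is -245 (Policy B).

-245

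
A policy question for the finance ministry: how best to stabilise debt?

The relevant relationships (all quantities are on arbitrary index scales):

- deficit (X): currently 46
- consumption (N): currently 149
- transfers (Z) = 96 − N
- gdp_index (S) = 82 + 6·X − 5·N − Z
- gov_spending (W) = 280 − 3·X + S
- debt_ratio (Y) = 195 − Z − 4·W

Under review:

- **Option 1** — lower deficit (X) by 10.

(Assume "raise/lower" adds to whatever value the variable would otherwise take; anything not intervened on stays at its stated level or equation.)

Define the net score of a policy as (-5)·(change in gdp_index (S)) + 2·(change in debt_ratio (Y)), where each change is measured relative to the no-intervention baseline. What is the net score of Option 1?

540

Baseline:
  X = 46
  N = 149
  Z = 96 − 149 = -53
  S = 82 + 6·46 − 5·149 − (-53) = -334
  W = 280 − 3·46 + (-334) = -192
  Y = 195 − (-53) − 4·(-192) = 1016
Option 1 (X − 10):
  X = 46 − 10 = 36
  N = 149
  Z = 96 − 149 = -53
  S = 82 + 6·36 − 5·149 − (-53) = -394
  W = 280 − 3·36 + (-394) = -222
  Y = 195 − (-53) − 4·(-222) = 1136
ΔS = -394 − (-334) = -60; ΔY = 1136 − 1016 = 120
Score = (-5)·(-60) + 2·120 = 540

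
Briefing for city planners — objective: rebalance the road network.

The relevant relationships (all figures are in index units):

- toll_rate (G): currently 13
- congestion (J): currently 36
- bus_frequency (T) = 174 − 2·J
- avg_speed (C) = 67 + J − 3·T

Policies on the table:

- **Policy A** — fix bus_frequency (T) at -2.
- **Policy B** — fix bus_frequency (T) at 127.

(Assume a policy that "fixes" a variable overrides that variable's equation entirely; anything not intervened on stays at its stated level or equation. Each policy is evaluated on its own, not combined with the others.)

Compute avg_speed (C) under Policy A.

109

Policy A (T := -2):
  J = 36
  T = -2
  C = 67 + 36 − 3·(-2) = 109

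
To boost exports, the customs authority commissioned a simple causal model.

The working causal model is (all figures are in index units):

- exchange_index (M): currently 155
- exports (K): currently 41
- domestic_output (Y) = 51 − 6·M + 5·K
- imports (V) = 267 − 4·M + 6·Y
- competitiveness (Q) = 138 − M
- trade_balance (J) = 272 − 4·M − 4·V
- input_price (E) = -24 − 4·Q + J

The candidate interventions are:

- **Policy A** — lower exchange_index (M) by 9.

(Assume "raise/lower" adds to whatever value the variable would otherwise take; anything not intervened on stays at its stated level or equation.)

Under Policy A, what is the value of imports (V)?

-4037

Policy A (M − 9):
  M = 155 − 9 = 146
  K = 41
  Y = 51 − 6·146 + 5·41 = -620
  V = 267 − 4·146 + 6·(-620) = -4037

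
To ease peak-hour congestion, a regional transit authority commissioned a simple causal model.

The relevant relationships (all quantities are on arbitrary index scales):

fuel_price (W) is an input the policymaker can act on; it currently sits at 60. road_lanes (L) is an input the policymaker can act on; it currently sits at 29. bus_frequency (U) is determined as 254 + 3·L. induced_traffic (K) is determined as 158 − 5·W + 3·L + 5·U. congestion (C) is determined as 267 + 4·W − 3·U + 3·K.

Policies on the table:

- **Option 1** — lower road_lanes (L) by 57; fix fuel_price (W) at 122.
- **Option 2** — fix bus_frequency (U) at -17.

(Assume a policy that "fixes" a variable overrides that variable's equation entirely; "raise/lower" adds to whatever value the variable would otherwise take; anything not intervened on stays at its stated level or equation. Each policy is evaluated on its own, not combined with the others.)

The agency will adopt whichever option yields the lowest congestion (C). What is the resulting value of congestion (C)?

138

Option 1 (L − 57, W := 122):
  W = 122
  L = 29 − 57 = -28
  U = 254 + 3·(-28) = 170
  K = 158 − 5·122 + 3·(-28) + 5·170 = 314
  C = 267 + 4·122 − 3·170 + 3·314 = 1187
Option 2 (U := -17):
  W = 60
  L = 29
  U = -17
  K = 158 − 5·60 + 3·29 + 5·(-17) = -140
  C = 267 + 4·60 − 3·(-17) + 3·(-140) = 138
Comparing — Option 1: C=1187, Option 2: C=138. Lowest is 138 (Option 2).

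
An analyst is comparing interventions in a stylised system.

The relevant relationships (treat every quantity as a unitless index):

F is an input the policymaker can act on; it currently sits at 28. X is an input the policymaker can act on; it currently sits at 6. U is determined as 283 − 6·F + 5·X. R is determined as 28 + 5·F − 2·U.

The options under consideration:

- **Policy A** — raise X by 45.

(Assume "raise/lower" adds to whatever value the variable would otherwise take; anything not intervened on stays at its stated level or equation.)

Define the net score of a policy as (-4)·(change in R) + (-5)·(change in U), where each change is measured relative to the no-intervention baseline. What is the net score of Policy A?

675

Baseline:
  F = 28
  X = 6
  U = 283 − 6·28 + 5·6 = 145
  R = 28 + 5·28 − 2·145 = -122
Policy A (X + 45):
  F = 28
  X = 6 + 45 = 51
  U = 283 − 6·28 + 5·51 = 370
  R = 28 + 5·28 − 2·370 = -572
ΔR = -572 − (-122) = -450; ΔU = 370 − 145 = 225
Score = (-4)·(-450) + (-5)·225 = 675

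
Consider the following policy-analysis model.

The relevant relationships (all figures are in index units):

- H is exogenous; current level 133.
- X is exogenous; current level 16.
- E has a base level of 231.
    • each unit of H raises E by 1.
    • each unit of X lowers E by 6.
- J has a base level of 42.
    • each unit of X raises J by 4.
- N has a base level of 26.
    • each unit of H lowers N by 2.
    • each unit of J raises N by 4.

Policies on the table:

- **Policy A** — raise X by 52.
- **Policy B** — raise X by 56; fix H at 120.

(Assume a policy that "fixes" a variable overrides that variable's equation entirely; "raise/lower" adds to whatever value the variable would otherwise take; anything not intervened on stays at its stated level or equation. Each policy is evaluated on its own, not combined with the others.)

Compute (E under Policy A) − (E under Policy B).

Policy A (X + 52):
  H = 133
  X = 16 + 52 = 68
  E = 231 + 133 − 6·68 = -44
Policy B (X + 56, H := 120):
  H = 120
  X = 16 + 56 = 72
  E = 231 + 120 − 6·72 = -81
E: -44 − (-81) = 37

37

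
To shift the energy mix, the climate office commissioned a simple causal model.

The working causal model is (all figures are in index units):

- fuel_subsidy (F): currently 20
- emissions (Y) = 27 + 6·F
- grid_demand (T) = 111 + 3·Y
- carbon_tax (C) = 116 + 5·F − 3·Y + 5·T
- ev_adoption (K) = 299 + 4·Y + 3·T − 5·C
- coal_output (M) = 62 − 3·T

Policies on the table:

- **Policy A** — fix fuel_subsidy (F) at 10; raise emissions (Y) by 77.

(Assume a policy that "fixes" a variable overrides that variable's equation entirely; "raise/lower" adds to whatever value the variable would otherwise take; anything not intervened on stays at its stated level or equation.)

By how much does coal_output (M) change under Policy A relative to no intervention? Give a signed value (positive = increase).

-153

Baseline:
  F = 20
  Y = 27 + 6·20 = 147
  T = 111 + 3·147 = 552
  M = 62 − 3·552 = -1594
Policy A (F := 10, Y + 77):
  F = 10
  Y = 27 + 6·10 (+77 from intervention) = 164
  T = 111 + 3·164 = 603
  M = 62 − 3·603 = -1747
Change in M: -1747 − (-1594) = -153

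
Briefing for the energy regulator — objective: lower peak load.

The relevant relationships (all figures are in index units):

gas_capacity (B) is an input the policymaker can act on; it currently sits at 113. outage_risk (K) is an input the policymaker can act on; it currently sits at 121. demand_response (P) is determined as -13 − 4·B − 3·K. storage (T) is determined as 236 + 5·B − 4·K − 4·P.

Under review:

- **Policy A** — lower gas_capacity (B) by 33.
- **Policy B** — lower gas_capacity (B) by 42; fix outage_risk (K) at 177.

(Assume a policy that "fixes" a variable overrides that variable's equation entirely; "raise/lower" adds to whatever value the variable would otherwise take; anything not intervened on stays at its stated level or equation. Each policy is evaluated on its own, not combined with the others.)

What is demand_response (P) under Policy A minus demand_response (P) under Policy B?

132

Policy A (B − 33):
  B = 113 − 33 = 80
  K = 121
  P = -13 − 4·80 − 3·121 = -696
Policy B (B − 42, K := 177):
  B = 113 − 42 = 71
  K = 177
  P = -13 − 4·71 − 3·177 = -828
P: -696 − (-828) = 132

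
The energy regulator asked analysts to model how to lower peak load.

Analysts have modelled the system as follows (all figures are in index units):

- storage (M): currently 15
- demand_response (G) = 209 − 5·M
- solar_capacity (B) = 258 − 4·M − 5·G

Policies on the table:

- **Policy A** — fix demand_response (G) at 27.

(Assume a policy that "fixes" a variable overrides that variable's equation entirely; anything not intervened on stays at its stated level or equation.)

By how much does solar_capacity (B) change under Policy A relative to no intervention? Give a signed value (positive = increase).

Baseline:
  M = 15
  G = 209 − 5·15 = 134
  B = 258 − 4·15 − 5·134 = -472
Policy A (G := 27):
  M = 15
  G = 27
  B = 258 − 4·15 − 5·27 = 63
Change in B: 63 − (-472) = 535

535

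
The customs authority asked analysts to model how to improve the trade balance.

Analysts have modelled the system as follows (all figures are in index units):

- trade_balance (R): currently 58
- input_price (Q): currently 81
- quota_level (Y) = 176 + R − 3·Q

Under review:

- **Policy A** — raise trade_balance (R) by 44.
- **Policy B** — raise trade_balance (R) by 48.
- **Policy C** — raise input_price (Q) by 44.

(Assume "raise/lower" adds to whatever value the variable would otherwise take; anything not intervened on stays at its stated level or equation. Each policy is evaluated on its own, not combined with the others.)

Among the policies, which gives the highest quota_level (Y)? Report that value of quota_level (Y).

39

Policy A (R + 44):
  R = 58 + 44 = 102
  Q = 81
  Y = 176 + 102 − 3·81 = 35
Policy B (R + 48):
  R = 58 + 48 = 106
  Q = 81
  Y = 176 + 106 − 3·81 = 39
Policy C (Q + 44):
  R = 58
  Q = 81 + 44 = 125
  Y = 176 + 58 − 3·125 = -141
Comparing — Policy A: Y=35, Policy B: Y=39, Policy C: Y=-141. Highest is 39 (Policy B).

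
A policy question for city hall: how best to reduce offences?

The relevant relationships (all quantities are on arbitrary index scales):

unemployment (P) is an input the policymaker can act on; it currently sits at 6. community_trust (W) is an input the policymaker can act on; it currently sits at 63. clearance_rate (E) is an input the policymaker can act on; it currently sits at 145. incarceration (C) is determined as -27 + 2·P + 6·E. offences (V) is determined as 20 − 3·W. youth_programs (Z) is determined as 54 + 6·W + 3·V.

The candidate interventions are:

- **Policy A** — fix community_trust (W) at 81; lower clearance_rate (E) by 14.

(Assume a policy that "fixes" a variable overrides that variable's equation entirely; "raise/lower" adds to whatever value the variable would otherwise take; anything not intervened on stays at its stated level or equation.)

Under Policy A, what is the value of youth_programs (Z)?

-129

Policy A (W := 81, E − 14):
  W = 81
  V = 20 − 3·81 = -223
  Z = 54 + 6·81 + 3·(-223) = -129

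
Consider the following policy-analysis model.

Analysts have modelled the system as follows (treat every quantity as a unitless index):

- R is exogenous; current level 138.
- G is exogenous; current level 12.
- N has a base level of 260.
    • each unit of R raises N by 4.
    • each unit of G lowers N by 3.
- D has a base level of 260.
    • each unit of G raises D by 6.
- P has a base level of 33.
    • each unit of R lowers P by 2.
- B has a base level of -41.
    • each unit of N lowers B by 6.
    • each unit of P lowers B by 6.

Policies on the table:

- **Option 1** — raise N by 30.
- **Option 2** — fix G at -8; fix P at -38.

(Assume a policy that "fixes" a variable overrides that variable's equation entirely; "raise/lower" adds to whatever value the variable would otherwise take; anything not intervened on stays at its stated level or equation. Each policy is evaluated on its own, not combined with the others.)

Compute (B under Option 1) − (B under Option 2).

1410

Option 1 (N + 30):
  R = 138
  G = 12
  N = 260 + 4·138 − 3·12 (+30 from intervention) = 806
  P = 33 − 2·138 = -243
  B = -41 − 6·806 − 6·(-243) = -3419
Option 2 (G := -8, P := -38):
  R = 138
  G = -8
  N = 260 + 4·138 − 3·(-8) = 836
  P = -38
  B = -41 − 6·836 − 6·(-38) = -4829
B: -3419 − (-4829) = 1410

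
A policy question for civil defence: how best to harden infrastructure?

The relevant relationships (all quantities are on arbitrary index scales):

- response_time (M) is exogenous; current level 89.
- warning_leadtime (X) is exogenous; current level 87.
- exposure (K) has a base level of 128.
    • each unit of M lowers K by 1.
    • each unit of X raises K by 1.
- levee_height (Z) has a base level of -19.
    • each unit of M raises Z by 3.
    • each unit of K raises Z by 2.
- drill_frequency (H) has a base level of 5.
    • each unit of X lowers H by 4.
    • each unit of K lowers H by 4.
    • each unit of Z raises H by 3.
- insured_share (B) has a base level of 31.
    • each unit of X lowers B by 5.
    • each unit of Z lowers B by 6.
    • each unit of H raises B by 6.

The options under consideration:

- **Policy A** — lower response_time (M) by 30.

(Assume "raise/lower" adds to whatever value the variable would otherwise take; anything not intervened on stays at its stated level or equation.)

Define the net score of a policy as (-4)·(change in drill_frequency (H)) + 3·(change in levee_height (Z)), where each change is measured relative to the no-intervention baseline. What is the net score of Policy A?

Baseline:
  M = 89
  X = 87
  K = 128 − 89 + 87 = 126
  Z = -19 + 3·89 + 2·126 = 500
  H = 5 − 4·87 − 4·126 + 3·500 = 653
Policy A (M − 30):
  M = 89 − 30 = 59
  X = 87
  K = 128 − 59 + 87 = 156
  Z = -19 + 3·59 + 2·156 = 470
  H = 5 − 4·87 − 4·156 + 3·470 = 443
ΔH = 443 − 653 = -210; ΔZ = 470 − 500 = -30
Score = (-4)·(-210) + 3·(-30) = 750

750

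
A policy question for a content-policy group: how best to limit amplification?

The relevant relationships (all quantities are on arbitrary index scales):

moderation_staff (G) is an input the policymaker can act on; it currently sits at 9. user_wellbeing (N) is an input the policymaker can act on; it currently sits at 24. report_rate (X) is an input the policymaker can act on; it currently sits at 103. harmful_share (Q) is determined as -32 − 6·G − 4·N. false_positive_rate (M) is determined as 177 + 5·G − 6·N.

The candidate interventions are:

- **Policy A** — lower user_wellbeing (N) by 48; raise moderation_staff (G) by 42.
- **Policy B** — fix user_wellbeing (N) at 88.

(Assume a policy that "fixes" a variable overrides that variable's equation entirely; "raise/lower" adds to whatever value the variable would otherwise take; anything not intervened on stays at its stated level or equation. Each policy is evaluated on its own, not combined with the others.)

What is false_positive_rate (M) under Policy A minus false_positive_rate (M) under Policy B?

882

Policy A (N − 48, G + 42):
  G = 9 + 42 = 51
  N = 24 − 48 = -24
  M = 177 + 5·51 − 6·(-24) = 576
Policy B (N := 88):
  G = 9
  N = 88
  M = 177 + 5·9 − 6·88 = -306
M: 576 − (-306) = 882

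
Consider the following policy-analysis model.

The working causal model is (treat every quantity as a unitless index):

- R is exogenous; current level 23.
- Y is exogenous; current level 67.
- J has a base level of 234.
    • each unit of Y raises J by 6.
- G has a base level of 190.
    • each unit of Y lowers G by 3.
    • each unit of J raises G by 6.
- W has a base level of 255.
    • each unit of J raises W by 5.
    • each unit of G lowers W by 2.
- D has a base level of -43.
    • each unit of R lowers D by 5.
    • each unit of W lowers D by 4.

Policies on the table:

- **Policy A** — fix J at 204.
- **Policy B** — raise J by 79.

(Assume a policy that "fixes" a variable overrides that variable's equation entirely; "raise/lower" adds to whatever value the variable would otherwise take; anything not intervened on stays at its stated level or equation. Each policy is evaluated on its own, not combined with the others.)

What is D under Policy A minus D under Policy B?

-14308

Policy A (J := 204):
  R = 23
  Y = 67
  J = 204
  G = 190 − 3·67 + 6·204 = 1213
  W = 255 + 5·204 − 2·1213 = -1151
  D = -43 − 5·23 − 4·(-1151) = 4446
Policy B (J + 79):
  R = 23
  Y = 67
  J = 234 + 6·67 (+79 from intervention) = 715
  G = 190 − 3·67 + 6·715 = 4279
  W = 255 + 5·715 − 2·4279 = -4728
  D = -43 − 5·23 − 4·(-4728) = 18754
D: 4446 − 18754 = -14308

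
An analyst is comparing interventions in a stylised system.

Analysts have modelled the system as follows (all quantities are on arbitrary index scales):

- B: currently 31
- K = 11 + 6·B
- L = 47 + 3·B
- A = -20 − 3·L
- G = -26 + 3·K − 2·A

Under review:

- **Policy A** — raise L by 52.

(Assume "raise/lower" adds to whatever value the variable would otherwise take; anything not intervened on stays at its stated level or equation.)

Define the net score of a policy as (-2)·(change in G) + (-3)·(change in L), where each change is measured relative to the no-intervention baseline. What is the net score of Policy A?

-780

Baseline:
  B = 31
  K = 11 + 6·31 = 197
  L = 47 + 3·31 = 140
  A = -20 − 3·140 = -440
  G = -26 + 3·197 − 2·(-440) = 1445
Policy A (L + 52):
  B = 31
  K = 11 + 6·31 = 197
  L = 47 + 3·31 (+52 from intervention) = 192
  A = -20 − 3·192 = -596
  G = -26 + 3·197 − 2·(-596) = 1757
ΔG = 1757 − 1445 = 312; ΔL = 192 − 140 = 52
Score = (-2)·312 + (-3)·52 = -780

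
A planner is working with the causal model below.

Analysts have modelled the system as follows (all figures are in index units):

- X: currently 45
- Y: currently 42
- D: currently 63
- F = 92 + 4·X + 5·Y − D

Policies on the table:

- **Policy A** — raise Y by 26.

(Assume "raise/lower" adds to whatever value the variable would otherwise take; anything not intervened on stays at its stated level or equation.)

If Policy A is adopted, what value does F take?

549

Policy A (Y + 26):
  X = 45
  Y = 42 + 26 = 68
  D = 63
  F = 92 + 4·45 + 5·68 − 63 = 549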